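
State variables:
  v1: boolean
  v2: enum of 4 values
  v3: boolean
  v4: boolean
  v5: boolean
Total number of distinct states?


State space = product of domain sizes of all variables.
Domain sizes:
  v1 (boolean): 2
  v2 (enum of 4 values): 4
  v3 (boolean): 2
  v4 (boolean): 2
  v5 (boolean): 2
Product = 2 * 4 * 2 * 2 * 2 = 64

64


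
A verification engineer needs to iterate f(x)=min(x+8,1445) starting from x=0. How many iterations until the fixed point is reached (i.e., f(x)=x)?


Step 1: x=0, cap=1445, increment=8
Step 2: x grows by 8 each step until capped at 1445; fixed point is x=1445
Step 3: iterations = ceil(1445/8) = 181

181


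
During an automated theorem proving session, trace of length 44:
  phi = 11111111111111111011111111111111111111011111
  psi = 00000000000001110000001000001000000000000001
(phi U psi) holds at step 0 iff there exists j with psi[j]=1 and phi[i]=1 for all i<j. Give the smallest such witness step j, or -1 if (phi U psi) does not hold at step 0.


(phi U psi) at 0: need smallest j with psi[j]=1 and phi[i]=1 for all i in [0,j).
Scan from step 0:
  step 0: phi=1, psi=0 -> continue
  step 1: phi=1, psi=0 -> continue
  step 2: phi=1, psi=0 -> continue
  step 3: phi=1, psi=0 -> continue
  step 13: psi=1 and phi held for [0,13) -> witness found
Witness step = 13

13


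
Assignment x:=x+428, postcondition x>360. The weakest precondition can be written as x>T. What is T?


Formula: wp(x:=E, P) = P[E/x] (substitute E for x in postcondition)
Step 1: Postcondition: x>360
Step 2: Substitute x+428 for x: x+428>360
Step 3: Solve for x: x > 360-428 = -68

-68


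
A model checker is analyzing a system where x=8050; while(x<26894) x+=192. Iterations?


Step 1: x goes from 8050 toward 26894 by 192; the body runs while x<26894, so iterations = ceil((bound-start)/step)
Step 2: Distance=18844
Step 3: ceil(18844/192)=99

99


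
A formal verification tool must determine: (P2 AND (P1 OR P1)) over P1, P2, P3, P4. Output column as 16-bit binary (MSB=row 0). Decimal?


Formula: (P2 AND (P1 OR P1)) over P1, P2, P3, P4 (16 rows)
Evaluate each row (bits = P1,P2,P3,P4, MSB first):
  row 0 [0000]: (0 AND (0 OR 0)) -> 0
  row 1 [0001]: (0 AND (0 OR 0)) -> 0
  row 2 [0010]: (0 AND (0 OR 0)) -> 0
  row 3 [0011]: (0 AND (0 OR 0)) -> 0
  row 4 [0100]: (1 AND (0 OR 0)) -> 0
  row 5 [0101]: (1 AND (0 OR 0)) -> 0
  row 6 [0110]: (1 AND (0 OR 0)) -> 0
  row 7 [0111]: (1 AND (0 OR 0)) -> 0
  row 8 [1000]: (0 AND (1 OR 1)) -> 0
  row 9 [1001]: (0 AND (1 OR 1)) -> 0
  row 10 [1010]: (0 AND (1 OR 1)) -> 0
  row 11 [1011]: (0 AND (1 OR 1)) -> 0
  row 12 [1100]: (1 AND (1 OR 1)) -> 1
  row 13 [1101]: (1 AND (1 OR 1)) -> 1
  row 14 [1110]: (1 AND (1 OR 1)) -> 1
  row 15 [1111]: (1 AND (1 OR 1)) -> 1
Full result column, 4 rows per line (P1,P2 fixed per line; P3,P4 runs 00..11 left to right):
  rows 0-3 [P1,P2=00]: 0000  = hex 0
  rows 4-7 [P1,P2=01]: 0000  = hex 0
  rows 8-11 [P1,P2=10]: 0000  = hex 0
  rows 12-15 [P1,P2=11]: 1111  = hex F
Output column (row 0 .. row 15) = 0000000000001111
Output column grouped in 4s = 0000 0000 0000 1111 = 0x000F
Convert to decimal digit by digit (value = value*16 + digit):
  0 -> 0
  0*16 + 0 = 0
  0*16 + 0 = 0
  0*16 + 15 (F) = 15
Decimal = 15

15


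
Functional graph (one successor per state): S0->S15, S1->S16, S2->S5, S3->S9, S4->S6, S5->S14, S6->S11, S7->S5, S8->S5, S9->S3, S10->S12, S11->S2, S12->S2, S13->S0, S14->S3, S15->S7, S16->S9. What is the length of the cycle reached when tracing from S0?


Trace from S0 until a state repeats:
  S0 -> S15 -> S7 -> S5 -> S14 -> S3 -> S9 -> S3
S3 first seen at step 5, revisited at step 7.
Cycle length = 7 - 5 = 2

2


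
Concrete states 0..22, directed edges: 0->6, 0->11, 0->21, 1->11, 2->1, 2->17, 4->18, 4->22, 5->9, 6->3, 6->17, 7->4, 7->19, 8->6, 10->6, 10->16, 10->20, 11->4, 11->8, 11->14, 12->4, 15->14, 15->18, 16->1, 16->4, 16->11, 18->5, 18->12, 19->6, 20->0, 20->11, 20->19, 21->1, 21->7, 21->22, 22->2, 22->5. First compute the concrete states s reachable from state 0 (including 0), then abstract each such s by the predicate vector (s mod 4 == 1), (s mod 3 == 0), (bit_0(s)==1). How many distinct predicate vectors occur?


BFS from 0:
Concrete reachable: {0, 1, 2, 3, 4, 5, 6, 7, 8, 9, 11, 12, 14, 17, 18, 19, 21, 22}
Abstract via predicates (s mod 4 == 1), (s mod 3 == 0), (bit_0(s)==1):
  (0,0,0) <- {2, 4, 8, 14, 22}
  (0,0,1) <- {7, 11, 19}
  (0,1,0) <- {0, 6, 12, 18}
  (0,1,1) <- {3}
  (1,0,1) <- {1, 5, 17}
  (1,1,1) <- {9, 21}
Distinct abstract states = 6

6


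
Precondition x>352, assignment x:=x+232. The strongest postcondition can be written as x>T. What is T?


Formula: sp(P, x:=E) = exists old_x. (x = E[old_x/x]) AND P[old_x/x] (old_x is the value of x before the assignment; eliminate old_x by solving x = E[old_x/x] for old_x)
Step 1: Precondition P: x>352, i.e. old_x > 352
Step 2: Assignment gives x = old_x + 232, so old_x = x - 232
Step 3: Substitute into P: x - 232 > 352
Step 4: Simplify: x > 352+232 = 584

584


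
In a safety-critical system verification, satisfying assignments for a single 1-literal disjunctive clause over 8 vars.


Step 1: Total=2^8=256
Step 2: Unsat when all 1 false: 2^7=128
Step 3: Sat=256-128=128

128


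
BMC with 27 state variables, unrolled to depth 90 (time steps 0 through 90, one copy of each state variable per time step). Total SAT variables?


BMC unrolls to depth k, creating one copy of each state var for steps 0..k.
Step count = 90 + 1 = 91 (steps 0 through 90)
Vars per step = 27
Total = 27 * 91 = 2457

2457


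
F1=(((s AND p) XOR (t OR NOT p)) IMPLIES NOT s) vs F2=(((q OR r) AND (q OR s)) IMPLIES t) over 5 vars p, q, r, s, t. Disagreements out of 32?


F1 = (((s AND p) XOR (t OR NOT p)) IMPLIES NOT s)
F2 = (((q OR r) AND (q OR s)) IMPLIES t)
Evaluate both on each of 32 rows (bits = p,q,r,s,t):
  row 0 [00000]: F1=1 F2=1 -> 0
  row 1 [00001]: F1=1 F2=1 -> 0
  row 2 [00010]: F1=0 F2=1 (differ) -> 1
  row 3 [00011]: F1=0 F2=1 (differ) -> 1
  row 4 [00100]: F1=1 F2=1 -> 0
  row 5 [00101]: F1=1 F2=1 -> 0
  row 6 [00110]: F1=0 F2=0 -> 0
  row 7 [00111]: F1=0 F2=1 (differ) -> 1
  row 8 [01000]: F1=1 F2=0 (differ) -> 1
  row 9 [01001]: F1=1 F2=1 -> 0
  row 10 [01010]: F1=0 F2=0 -> 0
  row 11 [01011]: F1=0 F2=1 (differ) -> 1
  row 12 [01100]: F1=1 F2=0 (differ) -> 1
  row 13 [01101]: F1=1 F2=1 -> 0
  row 14 [01110]: F1=0 F2=0 -> 0
  row 15 [01111]: F1=0 F2=1 (differ) -> 1
  row 16 [10000]: F1=1 F2=1 -> 0
  row 17 [10001]: F1=1 F2=1 -> 0
  row 18 [10010]: F1=0 F2=1 (differ) -> 1
  row 19 [10011]: F1=1 F2=1 -> 0
  row 20 [10100]: F1=1 F2=1 -> 0
  row 21 [10101]: F1=1 F2=1 -> 0
  row 22 [10110]: F1=0 F2=0 -> 0
  row 23 [10111]: F1=1 F2=1 -> 0
  row 24 [11000]: F1=1 F2=0 (differ) -> 1
  row 25 [11001]: F1=1 F2=1 -> 0
  row 26 [11010]: F1=0 F2=0 -> 0
  row 27 [11011]: F1=1 F2=1 -> 0
  row 28 [11100]: F1=1 F2=0 (differ) -> 1
  row 29 [11101]: F1=1 F2=1 -> 0
  row 30 [11110]: F1=0 F2=0 -> 0
  row 31 [11111]: F1=1 F2=1 -> 0
Full result column, 8 rows per line (p,q fixed per line; r,s,t runs 000..111 left to right):
  rows 0-7 [p,q=00]: 00110001  (ones: 3)
  rows 8-15 [p,q=01]: 10011001  (ones: 4)
  rows 16-23 [p,q=10]: 00100000  (ones: 1)
  rows 24-31 [p,q=11]: 10001000  (ones: 2)
Disagreements = 3+4+1+2 = 10

10


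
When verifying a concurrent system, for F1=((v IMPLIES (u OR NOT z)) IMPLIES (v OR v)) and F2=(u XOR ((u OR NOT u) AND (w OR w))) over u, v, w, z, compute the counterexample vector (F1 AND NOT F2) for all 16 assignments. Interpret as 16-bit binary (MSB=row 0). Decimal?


F1 = ((v IMPLIES (u OR NOT z)) IMPLIES (v OR v))
F2 = (u XOR ((u OR NOT u) AND (w OR w)))
Counterexample to F1=>F2 is where F1=1 and F2=0.
Evaluate each row (bits = u,v,w,z, MSB first):
  row 0 [0000]: F1=0 F2=0 -> F1&~F2 -> 0
  row 1 [0001]: F1=0 F2=0 -> F1&~F2 -> 0
  row 2 [0010]: F1=0 F2=1 -> F1&~F2 -> 0
  row 3 [0011]: F1=0 F2=1 -> F1&~F2 -> 0
  row 4 [0100]: F1=1 F2=0 -> F1&~F2 -> 1
  row 5 [0101]: F1=1 F2=0 -> F1&~F2 -> 1
  row 6 [0110]: F1=1 F2=1 -> F1&~F2 -> 0
  row 7 [0111]: F1=1 F2=1 -> F1&~F2 -> 0
  row 8 [1000]: F1=0 F2=1 -> F1&~F2 -> 0
  row 9 [1001]: F1=0 F2=1 -> F1&~F2 -> 0
  row 10 [1010]: F1=0 F2=0 -> F1&~F2 -> 0
  row 11 [1011]: F1=0 F2=0 -> F1&~F2 -> 0
  row 12 [1100]: F1=1 F2=1 -> F1&~F2 -> 0
  row 13 [1101]: F1=1 F2=1 -> F1&~F2 -> 0
  row 14 [1110]: F1=1 F2=0 -> F1&~F2 -> 1
  row 15 [1111]: F1=1 F2=0 -> F1&~F2 -> 1
Full result column, 4 rows per line (u,v fixed per line; w,z runs 00..11 left to right):
  rows 0-3 [u,v=00]: 0000  = hex 0
  rows 4-7 [u,v=01]: 1100  = hex C
  rows 8-11 [u,v=10]: 0000  = hex 0
  rows 12-15 [u,v=11]: 0011  = hex 3
Counterexample vector (row 0 .. row 15) = 0000110000000011
Output column grouped in 4s = 0000 1100 0000 0011 = 0x0C03
Convert to decimal digit by digit (value = value*16 + digit):
  0 -> 0
  0*16 + 12 (C) = 12
  12*16 + 0 = 192
  192*16 + 3 = 3075
Decimal = 3075

3075


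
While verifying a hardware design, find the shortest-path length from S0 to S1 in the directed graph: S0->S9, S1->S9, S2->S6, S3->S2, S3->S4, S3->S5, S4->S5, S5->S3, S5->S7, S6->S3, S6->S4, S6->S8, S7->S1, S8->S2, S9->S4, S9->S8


BFS layer-by-layer from S0:
  dist 0: {S0}
  dist 1: {S9}
  dist 2: {S4, S8}
  dist 3: {S2, S5}
  dist 4: {S3, S6, S7}
  dist 5: {S1}
  -> S1 reached at distance 5
Shortest path length = 5

5


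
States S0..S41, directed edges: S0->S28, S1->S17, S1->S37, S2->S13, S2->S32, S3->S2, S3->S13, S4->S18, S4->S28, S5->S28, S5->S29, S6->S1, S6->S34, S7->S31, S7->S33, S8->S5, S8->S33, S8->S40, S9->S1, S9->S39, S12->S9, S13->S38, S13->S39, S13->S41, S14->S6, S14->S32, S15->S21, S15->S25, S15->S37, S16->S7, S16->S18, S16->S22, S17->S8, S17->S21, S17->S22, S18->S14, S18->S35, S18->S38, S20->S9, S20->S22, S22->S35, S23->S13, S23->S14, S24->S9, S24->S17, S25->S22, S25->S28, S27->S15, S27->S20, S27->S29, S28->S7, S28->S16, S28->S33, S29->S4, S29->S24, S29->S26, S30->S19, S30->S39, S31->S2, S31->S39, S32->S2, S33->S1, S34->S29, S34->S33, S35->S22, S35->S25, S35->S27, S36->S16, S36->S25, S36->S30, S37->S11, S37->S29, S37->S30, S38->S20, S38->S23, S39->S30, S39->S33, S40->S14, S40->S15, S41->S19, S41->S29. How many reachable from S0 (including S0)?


BFS from S0:
  layer 0: {S0}
  layer 1: {S28}
  layer 2: {S7, S16, S33}
  layer 3: {S1, S18, S22, S31}
  layer 4: {S2, S14, S17, S35, S37, S38, S39}
  layer 5: {S6, S8, S11, S13, S20, S21, S23, S25, S27, S29, S30, S32}
  layer 6: {S4, S5, S9, S15, S19, S24, S26, S34, S40, S41}
Reachable set: {S0, S1, S2, S4, S5, S6, S7, S8, S9, S11, S13, S14, S15, S16, S17, S18, S19, S20, S21, S22, S23, S24, S25, S26, S27, S28, S29, S30, S31, S32, S33, S34, S35, S37, S38, S39, S40, S41}
Count = 38

38


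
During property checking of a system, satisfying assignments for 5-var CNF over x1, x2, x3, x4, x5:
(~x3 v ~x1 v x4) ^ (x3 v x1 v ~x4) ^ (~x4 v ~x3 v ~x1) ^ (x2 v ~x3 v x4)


CNF with 4 clauses over 5 vars (32 assignments).
An assignment satisfies CNF iff every clause has >=1 true literal.
Check each row (bits = x1,x2,x3,x4,x5; clause T/F shown):
  row 0 [00000]: clauses=TTTT -> 1
  row 1 [00001]: clauses=TTTT -> 1
  row 2 [00010]: clauses=TFTT -> 0
  row 3 [00011]: clauses=TFTT -> 0
  row 4 [00100]: clauses=TTTF -> 0
  row 5 [00101]: clauses=TTTF -> 0
  row 6 [00110]: clauses=TTTT -> 1
  row 7 [00111]: clauses=TTTT -> 1
  row 8 [01000]: clauses=TTTT -> 1
  row 9 [01001]: clauses=TTTT -> 1
  row 10 [01010]: clauses=TFTT -> 0
  row 11 [01011]: clauses=TFTT -> 0
  row 12 [01100]: clauses=TTTT -> 1
  row 13 [01101]: clauses=TTTT -> 1
  row 14 [01110]: clauses=TTTT -> 1
  row 15 [01111]: clauses=TTTT -> 1
  row 16 [10000]: clauses=TTTT -> 1
  row 17 [10001]: clauses=TTTT -> 1
  row 18 [10010]: clauses=TTTT -> 1
  row 19 [10011]: clauses=TTTT -> 1
  row 20 [10100]: clauses=FTTF -> 0
  row 21 [10101]: clauses=FTTF -> 0
  row 22 [10110]: clauses=TTFT -> 0
  row 23 [10111]: clauses=TTFT -> 0
  row 24 [11000]: clauses=TTTT -> 1
  row 25 [11001]: clauses=TTTT -> 1
  row 26 [11010]: clauses=TTTT -> 1
  row 27 [11011]: clauses=TTTT -> 1
  row 28 [11100]: clauses=FTTT -> 0
  row 29 [11101]: clauses=FTTT -> 0
  row 30 [11110]: clauses=TTFT -> 0
  row 31 [11111]: clauses=TTFT -> 0
Full result column, 8 rows per line (x1,x2 fixed per line; x3,x4,x5 runs 000..111 left to right):
  rows 0-7 [x1,x2=00]: 11000011  (ones: 4)
  rows 8-15 [x1,x2=01]: 11001111  (ones: 6)
  rows 16-23 [x1,x2=10]: 11110000  (ones: 4)
  rows 24-31 [x1,x2=11]: 11110000  (ones: 4)
Satisfying assignments = 4+6+4+4 = 18

18


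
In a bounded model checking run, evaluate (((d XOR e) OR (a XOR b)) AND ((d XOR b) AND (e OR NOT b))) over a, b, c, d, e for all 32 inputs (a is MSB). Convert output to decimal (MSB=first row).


Formula: (((d XOR e) OR (a XOR b)) AND ((d XOR b) AND (e OR NOT b))) over a, b, c, d, e (32 rows)
Evaluate each row (bits = a,b,c,d,e, MSB first):
  row 0 [00000]: (((0 XOR 0) OR (0 XOR 0)) AND ((0 XOR 0) AND (0 OR NOT 0))) -> 0
  row 1 [00001]: (((0 XOR 1) OR (0 XOR 0)) AND ((0 XOR 0) AND (1 OR NOT 0))) -> 0
  row 2 [00010]: (((1 XOR 0) OR (0 XOR 0)) AND ((1 XOR 0) AND (0 OR NOT 0))) -> 1
  row 3 [00011]: (((1 XOR 1) OR (0 XOR 0)) AND ((1 XOR 0) AND (1 OR NOT 0))) -> 0
  row 4 [00100]: (((0 XOR 0) OR (0 XOR 0)) AND ((0 XOR 0) AND (0 OR NOT 0))) -> 0
  row 5 [00101]: (((0 XOR 1) OR (0 XOR 0)) AND ((0 XOR 0) AND (1 OR NOT 0))) -> 0
  row 6 [00110]: (((1 XOR 0) OR (0 XOR 0)) AND ((1 XOR 0) AND (0 OR NOT 0))) -> 1
  row 7 [00111]: (((1 XOR 1) OR (0 XOR 0)) AND ((1 XOR 0) AND (1 OR NOT 0))) -> 0
  row 8 [01000]: (((0 XOR 0) OR (0 XOR 1)) AND ((0 XOR 1) AND (0 OR NOT 1))) -> 0
  row 9 [01001]: (((0 XOR 1) OR (0 XOR 1)) AND ((0 XOR 1) AND (1 OR NOT 1))) -> 1
  row 10 [01010]: (((1 XOR 0) OR (0 XOR 1)) AND ((1 XOR 1) AND (0 OR NOT 1))) -> 0
  row 11 [01011]: (((1 XOR 1) OR (0 XOR 1)) AND ((1 XOR 1) AND (1 OR NOT 1))) -> 0
  row 12 [01100]: (((0 XOR 0) OR (0 XOR 1)) AND ((0 XOR 1) AND (0 OR NOT 1))) -> 0
  row 13 [01101]: (((0 XOR 1) OR (0 XOR 1)) AND ((0 XOR 1) AND (1 OR NOT 1))) -> 1
  row 14 [01110]: (((1 XOR 0) OR (0 XOR 1)) AND ((1 XOR 1) AND (0 OR NOT 1))) -> 0
  row 15 [01111]: (((1 XOR 1) OR (0 XOR 1)) AND ((1 XOR 1) AND (1 OR NOT 1))) -> 0
  row 16 [10000]: (((0 XOR 0) OR (1 XOR 0)) AND ((0 XOR 0) AND (0 OR NOT 0))) -> 0
  row 17 [10001]: (((0 XOR 1) OR (1 XOR 0)) AND ((0 XOR 0) AND (1 OR NOT 0))) -> 0
  row 18 [10010]: (((1 XOR 0) OR (1 XOR 0)) AND ((1 XOR 0) AND (0 OR NOT 0))) -> 1
  row 19 [10011]: (((1 XOR 1) OR (1 XOR 0)) AND ((1 XOR 0) AND (1 OR NOT 0))) -> 1
  row 20 [10100]: (((0 XOR 0) OR (1 XOR 0)) AND ((0 XOR 0) AND (0 OR NOT 0))) -> 0
  row 21 [10101]: (((0 XOR 1) OR (1 XOR 0)) AND ((0 XOR 0) AND (1 OR NOT 0))) -> 0
  row 22 [10110]: (((1 XOR 0) OR (1 XOR 0)) AND ((1 XOR 0) AND (0 OR NOT 0))) -> 1
  row 23 [10111]: (((1 XOR 1) OR (1 XOR 0)) AND ((1 XOR 0) AND (1 OR NOT 0))) -> 1
  row 24 [11000]: (((0 XOR 0) OR (1 XOR 1)) AND ((0 XOR 1) AND (0 OR NOT 1))) -> 0
  row 25 [11001]: (((0 XOR 1) OR (1 XOR 1)) AND ((0 XOR 1) AND (1 OR NOT 1))) -> 1
  row 26 [11010]: (((1 XOR 0) OR (1 XOR 1)) AND ((1 XOR 1) AND (0 OR NOT 1))) -> 0
  row 27 [11011]: (((1 XOR 1) OR (1 XOR 1)) AND ((1 XOR 1) AND (1 OR NOT 1))) -> 0
  row 28 [11100]: (((0 XOR 0) OR (1 XOR 1)) AND ((0 XOR 1) AND (0 OR NOT 1))) -> 0
  row 29 [11101]: (((0 XOR 1) OR (1 XOR 1)) AND ((0 XOR 1) AND (1 OR NOT 1))) -> 1
  row 30 [11110]: (((1 XOR 0) OR (1 XOR 1)) AND ((1 XOR 1) AND (0 OR NOT 1))) -> 0
  row 31 [11111]: (((1 XOR 1) OR (1 XOR 1)) AND ((1 XOR 1) AND (1 OR NOT 1))) -> 0
Full result column, 4 rows per line (a,b,c fixed per line; d,e runs 00..11 left to right):
  rows 0-3 [a,b,c=000]: 0010  = hex 2
  rows 4-7 [a,b,c=001]: 0010  = hex 2
  rows 8-11 [a,b,c=010]: 0100  = hex 4
  rows 12-15 [a,b,c=011]: 0100  = hex 4
  rows 16-19 [a,b,c=100]: 0011  = hex 3
  rows 20-23 [a,b,c=101]: 0011  = hex 3
  rows 24-27 [a,b,c=110]: 0100  = hex 4
  rows 28-31 [a,b,c=111]: 0100  = hex 4
Output column (row 0 .. row 31) = 00100010010001000011001101000100
Output column grouped in 4s = 0010 0010 0100 0100 0011 0011 0100 0100 = 0x22443344
Convert to decimal digit by digit (value = value*16 + digit):
  2 -> 2
  2*16 + 2 = 34
  34*16 + 4 = 548
  548*16 + 4 = 8772
  8772*16 + 3 = 140355
  140355*16 + 3 = 2245683
  2245683*16 + 4 = 35930932
  35930932*16 + 4 = 574894916
Decimal = 574894916

574894916


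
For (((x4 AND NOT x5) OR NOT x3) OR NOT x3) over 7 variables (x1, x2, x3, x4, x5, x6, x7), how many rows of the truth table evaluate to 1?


Formula: (((x4 AND NOT x5) OR NOT x3) OR NOT x3) over 7 vars (128 rows)
Evaluate each row (x1, x2, x3, x4, x5, x6, x7 as bits, MSB first):
  row 0 [0000000]: (((0 AND NOT 0) OR NOT 0) OR NOT 0) -> 1
  row 1 [0000001]: (((0 AND NOT 0) OR NOT 0) OR NOT 0) -> 1
  row 2 [0000010]: (((0 AND NOT 0) OR NOT 0) OR NOT 0) -> 1
  row 3 [0000011]: (((0 AND NOT 0) OR NOT 0) OR NOT 0) -> 1
  row 4 [0000100]: (((0 AND NOT 1) OR NOT 0) OR NOT 0) -> 1
  (every remaining row is evaluated the same way; all 128 results are listed next)
Full result column, 8 rows per line (x1,x2,x3,x4 fixed per line; x5,x6,x7 runs 000..111 left to right):
  rows 0-7 [x1,x2,x3,x4=0000]: 11111111  (ones: 8)
  rows 8-15 [x1,x2,x3,x4=0001]: 11111111  (ones: 8)
  rows 16-23 [x1,x2,x3,x4=0010]: 00000000  (ones: 0)
  rows 24-31 [x1,x2,x3,x4=0011]: 11110000  (ones: 4)
  rows 32-39 [x1,x2,x3,x4=0100]: 11111111  (ones: 8)
  rows 40-47 [x1,x2,x3,x4=0101]: 11111111  (ones: 8)
  rows 48-55 [x1,x2,x3,x4=0110]: 00000000  (ones: 0)
  rows 56-63 [x1,x2,x3,x4=0111]: 11110000  (ones: 4)
  rows 64-71 [x1,x2,x3,x4=1000]: 11111111  (ones: 8)
  rows 72-79 [x1,x2,x3,x4=1001]: 11111111  (ones: 8)
  rows 80-87 [x1,x2,x3,x4=1010]: 00000000  (ones: 0)
  rows 88-95 [x1,x2,x3,x4=1011]: 11110000  (ones: 4)
  rows 96-103 [x1,x2,x3,x4=1100]: 11111111  (ones: 8)
  rows 104-111 [x1,x2,x3,x4=1101]: 11111111  (ones: 8)
  rows 112-119 [x1,x2,x3,x4=1110]: 00000000  (ones: 0)
  rows 120-127 [x1,x2,x3,x4=1111]: 11110000  (ones: 4)
Count of 1-rows = 8+8+0+4+8+8+0+4+8+8+0+4+8+8+0+4 = 80

80


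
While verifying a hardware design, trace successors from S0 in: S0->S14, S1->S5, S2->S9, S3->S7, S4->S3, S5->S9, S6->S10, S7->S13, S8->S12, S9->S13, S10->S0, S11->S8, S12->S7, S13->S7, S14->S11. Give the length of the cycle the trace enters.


Trace from S0 until a state repeats:
  S0 -> S14 -> S11 -> S8 -> S12 -> S7 -> S13 -> S7
S7 first seen at step 5, revisited at step 7.
Cycle length = 7 - 5 = 2

2


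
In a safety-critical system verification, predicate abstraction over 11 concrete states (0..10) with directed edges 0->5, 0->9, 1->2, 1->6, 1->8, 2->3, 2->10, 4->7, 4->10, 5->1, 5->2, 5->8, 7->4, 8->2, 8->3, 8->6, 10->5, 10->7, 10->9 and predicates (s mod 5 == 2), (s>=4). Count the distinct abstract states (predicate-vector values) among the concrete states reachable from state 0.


BFS from 0:
Concrete reachable: {0, 1, 2, 3, 4, 5, 6, 7, 8, 9, 10}
Abstract via predicates (s mod 5 == 2), (s>=4):
  (0,0) <- {0, 1, 3}
  (0,1) <- {4, 5, 6, 8, 9, 10}
  (1,0) <- {2}
  (1,1) <- {7}
Distinct abstract states = 4

4


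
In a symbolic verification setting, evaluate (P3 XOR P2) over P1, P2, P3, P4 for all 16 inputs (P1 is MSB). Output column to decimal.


Formula: (P3 XOR P2) over P1, P2, P3, P4 (16 rows)
Evaluate each row (bits = P1,P2,P3,P4, MSB first):
  row 0 [0000]: (0 XOR 0) -> 0
  row 1 [0001]: (0 XOR 0) -> 0
  row 2 [0010]: (1 XOR 0) -> 1
  row 3 [0011]: (1 XOR 0) -> 1
  row 4 [0100]: (0 XOR 1) -> 1
  row 5 [0101]: (0 XOR 1) -> 1
  row 6 [0110]: (1 XOR 1) -> 0
  row 7 [0111]: (1 XOR 1) -> 0
  row 8 [1000]: (0 XOR 0) -> 0
  row 9 [1001]: (0 XOR 0) -> 0
  row 10 [1010]: (1 XOR 0) -> 1
  row 11 [1011]: (1 XOR 0) -> 1
  row 12 [1100]: (0 XOR 1) -> 1
  row 13 [1101]: (0 XOR 1) -> 1
  row 14 [1110]: (1 XOR 1) -> 0
  row 15 [1111]: (1 XOR 1) -> 0
Full result column, 4 rows per line (P1,P2 fixed per line; P3,P4 runs 00..11 left to right):
  rows 0-3 [P1,P2=00]: 0011  = hex 3
  rows 4-7 [P1,P2=01]: 1100  = hex C
  rows 8-11 [P1,P2=10]: 0011  = hex 3
  rows 12-15 [P1,P2=11]: 1100  = hex C
Output column (row 0 .. row 15) = 0011110000111100
Output column grouped in 4s = 0011 1100 0011 1100 = 0x3C3C
Convert to decimal digit by digit (value = value*16 + digit):
  3 -> 3
  3*16 + 12 (C) = 60
  60*16 + 3 = 963
  963*16 + 12 (C) = 15420
Decimal = 15420

15420


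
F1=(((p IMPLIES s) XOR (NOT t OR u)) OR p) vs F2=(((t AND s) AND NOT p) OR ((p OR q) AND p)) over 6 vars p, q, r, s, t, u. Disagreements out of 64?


F1 = (((p IMPLIES s) XOR (NOT t OR u)) OR p)
F2 = (((t AND s) AND NOT p) OR ((p OR q) AND p))
Evaluate both on each of 64 rows (bits = p,q,r,s,t,u):
  row 0 [000000]: F1=0 F2=0 -> 0
  row 1 [000001]: F1=0 F2=0 -> 0
  row 2 [000010]: F1=1 F2=0 (differ) -> 1
  row 3 [000011]: F1=0 F2=0 -> 0
  row 4 [000100]: F1=0 F2=0 -> 0
  (every remaining row is evaluated the same way; all 64 results are listed next)
Full result column, 8 rows per line (p,q,r fixed per line; s,t,u runs 000..111 left to right):
  rows 0-7 [p,q,r=000]: 00100001  (ones: 2)
  rows 8-15 [p,q,r=001]: 00100001  (ones: 2)
  rows 16-23 [p,q,r=010]: 00100001  (ones: 2)
  rows 24-31 [p,q,r=011]: 00100001  (ones: 2)
  rows 32-39 [p,q,r=100]: 00000000  (ones: 0)
  rows 40-47 [p,q,r=101]: 00000000  (ones: 0)
  rows 48-55 [p,q,r=110]: 00000000  (ones: 0)
  rows 56-63 [p,q,r=111]: 00000000  (ones: 0)
Disagreements = 2+2+2+2+0+0+0+0 = 8

8


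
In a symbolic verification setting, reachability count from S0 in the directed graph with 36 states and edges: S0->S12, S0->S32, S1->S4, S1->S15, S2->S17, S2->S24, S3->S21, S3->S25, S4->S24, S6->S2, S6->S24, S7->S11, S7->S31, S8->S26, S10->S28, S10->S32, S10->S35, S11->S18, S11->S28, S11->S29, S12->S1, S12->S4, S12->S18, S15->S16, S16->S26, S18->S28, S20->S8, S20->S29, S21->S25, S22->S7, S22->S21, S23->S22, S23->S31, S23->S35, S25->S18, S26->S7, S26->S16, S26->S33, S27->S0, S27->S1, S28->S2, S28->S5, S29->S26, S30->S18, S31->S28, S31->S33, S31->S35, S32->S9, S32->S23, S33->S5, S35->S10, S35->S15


BFS from S0:
  layer 0: {S0}
  layer 1: {S12, S32}
  layer 2: {S1, S4, S9, S18, S23}
  layer 3: {S15, S22, S24, S28, S31, S35}
  layer 4: {S2, S5, S7, S10, S16, S21, S33}
  layer 5: {S11, S17, S25, S26}
  layer 6: {S29}
Reachable set: {S0, S1, S2, S4, S5, S7, S9, S10, S11, S12, S15, S16, S17, S18, S21, S22, S23, S24, S25, S26, S28, S29, S31, S32, S33, S35}
Count = 26

26


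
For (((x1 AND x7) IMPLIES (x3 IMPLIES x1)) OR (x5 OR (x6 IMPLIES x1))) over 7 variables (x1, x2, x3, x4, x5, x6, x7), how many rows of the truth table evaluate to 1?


Formula: (((x1 AND x7) IMPLIES (x3 IMPLIES x1)) OR (x5 OR (x6 IMPLIES x1))) over 7 vars (128 rows)
Evaluate each row (x1, x2, x3, x4, x5, x6, x7 as bits, MSB first):
  row 0 [0000000]: (((0 AND 0) IMPLIES (0 IMPLIES 0)) OR (0 OR (0 IMPLIES 0))) -> 1
  row 1 [0000001]: (((0 AND 1) IMPLIES (0 IMPLIES 0)) OR (0 OR (0 IMPLIES 0))) -> 1
  row 2 [0000010]: (((0 AND 0) IMPLIES (0 IMPLIES 0)) OR (0 OR (1 IMPLIES 0))) -> 1
  row 3 [0000011]: (((0 AND 1) IMPLIES (0 IMPLIES 0)) OR (0 OR (1 IMPLIES 0))) -> 1
  row 4 [0000100]: (((0 AND 0) IMPLIES (0 IMPLIES 0)) OR (1 OR (0 IMPLIES 0))) -> 1
  (every remaining row is evaluated the same way; all 128 results are listed next)
Full result column, 8 rows per line (x1,x2,x3,x4 fixed per line; x5,x6,x7 runs 000..111 left to right):
  rows 0-7 [x1,x2,x3,x4=0000]: 11111111  (ones: 8)
  rows 8-15 [x1,x2,x3,x4=0001]: 11111111  (ones: 8)
  rows 16-23 [x1,x2,x3,x4=0010]: 11111111  (ones: 8)
  rows 24-31 [x1,x2,x3,x4=0011]: 11111111  (ones: 8)
  rows 32-39 [x1,x2,x3,x4=0100]: 11111111  (ones: 8)
  rows 40-47 [x1,x2,x3,x4=0101]: 11111111  (ones: 8)
  rows 48-55 [x1,x2,x3,x4=0110]: 11111111  (ones: 8)
  rows 56-63 [x1,x2,x3,x4=0111]: 11111111  (ones: 8)
  rows 64-71 [x1,x2,x3,x4=1000]: 11111111  (ones: 8)
  rows 72-79 [x1,x2,x3,x4=1001]: 11111111  (ones: 8)
  rows 80-87 [x1,x2,x3,x4=1010]: 11111111  (ones: 8)
  rows 88-95 [x1,x2,x3,x4=1011]: 11111111  (ones: 8)
  rows 96-103 [x1,x2,x3,x4=1100]: 11111111  (ones: 8)
  rows 104-111 [x1,x2,x3,x4=1101]: 11111111  (ones: 8)
  rows 112-119 [x1,x2,x3,x4=1110]: 11111111  (ones: 8)
  rows 120-127 [x1,x2,x3,x4=1111]: 11111111  (ones: 8)
Count of 1-rows = 8+8+8+8+8+8+8+8+8+8+8+8+8+8+8+8 = 128

128


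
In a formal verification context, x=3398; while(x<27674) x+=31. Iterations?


Step 1: x goes from 3398 toward 27674 by 31; the body runs while x<27674, so iterations = ceil((bound-start)/step)
Step 2: Distance=24276
Step 3: ceil(24276/31)=784

784


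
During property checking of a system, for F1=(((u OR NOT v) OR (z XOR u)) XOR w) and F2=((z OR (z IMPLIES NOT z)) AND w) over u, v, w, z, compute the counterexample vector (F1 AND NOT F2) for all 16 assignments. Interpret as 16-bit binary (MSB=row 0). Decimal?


F1 = (((u OR NOT v) OR (z XOR u)) XOR w)
F2 = ((z OR (z IMPLIES NOT z)) AND w)
Counterexample to F1=>F2 is where F1=1 and F2=0.
Evaluate each row (bits = u,v,w,z, MSB first):
  row 0 [0000]: F1=1 F2=0 -> F1&~F2 -> 1
  row 1 [0001]: F1=1 F2=0 -> F1&~F2 -> 1
  row 2 [0010]: F1=0 F2=1 -> F1&~F2 -> 0
  row 3 [0011]: F1=0 F2=1 -> F1&~F2 -> 0
  row 4 [0100]: F1=0 F2=0 -> F1&~F2 -> 0
  row 5 [0101]: F1=1 F2=0 -> F1&~F2 -> 1
  row 6 [0110]: F1=1 F2=1 -> F1&~F2 -> 0
  row 7 [0111]: F1=0 F2=1 -> F1&~F2 -> 0
  row 8 [1000]: F1=1 F2=0 -> F1&~F2 -> 1
  row 9 [1001]: F1=1 F2=0 -> F1&~F2 -> 1
  row 10 [1010]: F1=0 F2=1 -> F1&~F2 -> 0
  row 11 [1011]: F1=0 F2=1 -> F1&~F2 -> 0
  row 12 [1100]: F1=1 F2=0 -> F1&~F2 -> 1
  row 13 [1101]: F1=1 F2=0 -> F1&~F2 -> 1
  row 14 [1110]: F1=0 F2=1 -> F1&~F2 -> 0
  row 15 [1111]: F1=0 F2=1 -> F1&~F2 -> 0
Full result column, 4 rows per line (u,v fixed per line; w,z runs 00..11 left to right):
  rows 0-3 [u,v=00]: 1100  = hex C
  rows 4-7 [u,v=01]: 0100  = hex 4
  rows 8-11 [u,v=10]: 1100  = hex C
  rows 12-15 [u,v=11]: 1100  = hex C
Counterexample vector (row 0 .. row 15) = 1100010011001100
Output column grouped in 4s = 1100 0100 1100 1100 = 0xC4CC
Convert to decimal digit by digit (value = value*16 + digit):
  C -> 12
  12*16 + 4 = 196
  196*16 + 12 (C) = 3148
  3148*16 + 12 (C) = 50380
Decimal = 50380

50380


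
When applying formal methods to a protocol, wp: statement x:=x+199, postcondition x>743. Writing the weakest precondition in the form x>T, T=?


Formula: wp(x:=E, P) = P[E/x] (substitute E for x in postcondition)
Step 1: Postcondition: x>743
Step 2: Substitute x+199 for x: x+199>743
Step 3: Solve for x: x > 743-199 = 544

544


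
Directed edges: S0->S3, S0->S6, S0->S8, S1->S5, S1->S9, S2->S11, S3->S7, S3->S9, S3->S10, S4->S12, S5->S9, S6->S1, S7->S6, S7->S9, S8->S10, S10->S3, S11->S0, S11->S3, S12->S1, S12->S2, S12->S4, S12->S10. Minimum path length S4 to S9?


BFS layer-by-layer from S4:
  dist 0: {S4}
  dist 1: {S12}
  dist 2: {S1, S2, S10}
  dist 3: {S3, S5, S9, S11}
  -> S9 reached at distance 3
Shortest path length = 3

3


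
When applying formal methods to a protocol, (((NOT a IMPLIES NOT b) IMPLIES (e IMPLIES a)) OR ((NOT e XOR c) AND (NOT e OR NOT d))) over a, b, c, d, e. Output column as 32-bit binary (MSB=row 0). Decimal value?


Formula: (((NOT a IMPLIES NOT b) IMPLIES (e IMPLIES a)) OR ((NOT e XOR c) AND (NOT e OR NOT d))) over a, b, c, d, e (32 rows)
Evaluate each row (bits = a,b,c,d,e, MSB first):
  row 0 [00000]: (((NOT 0 IMPLIES NOT 0) IMPLIES (0 IMPLIES 0)) OR ((NOT 0 XOR 0) AND (NOT 0 OR NOT 0))) -> 1
  row 1 [00001]: (((NOT 0 IMPLIES NOT 0) IMPLIES (1 IMPLIES 0)) OR ((NOT 1 XOR 0) AND (NOT 1 OR NOT 0))) -> 0
  row 2 [00010]: (((NOT 0 IMPLIES NOT 0) IMPLIES (0 IMPLIES 0)) OR ((NOT 0 XOR 0) AND (NOT 0 OR NOT 1))) -> 1
  row 3 [00011]: (((NOT 0 IMPLIES NOT 0) IMPLIES (1 IMPLIES 0)) OR ((NOT 1 XOR 0) AND (NOT 1 OR NOT 1))) -> 0
  row 4 [00100]: (((NOT 0 IMPLIES NOT 0) IMPLIES (0 IMPLIES 0)) OR ((NOT 0 XOR 1) AND (NOT 0 OR NOT 0))) -> 1
  row 5 [00101]: (((NOT 0 IMPLIES NOT 0) IMPLIES (1 IMPLIES 0)) OR ((NOT 1 XOR 1) AND (NOT 1 OR NOT 0))) -> 1
  row 6 [00110]: (((NOT 0 IMPLIES NOT 0) IMPLIES (0 IMPLIES 0)) OR ((NOT 0 XOR 1) AND (NOT 0 OR NOT 1))) -> 1
  row 7 [00111]: (((NOT 0 IMPLIES NOT 0) IMPLIES (1 IMPLIES 0)) OR ((NOT 1 XOR 1) AND (NOT 1 OR NOT 1))) -> 0
  row 8 [01000]: (((NOT 0 IMPLIES NOT 1) IMPLIES (0 IMPLIES 0)) OR ((NOT 0 XOR 0) AND (NOT 0 OR NOT 0))) -> 1
  row 9 [01001]: (((NOT 0 IMPLIES NOT 1) IMPLIES (1 IMPLIES 0)) OR ((NOT 1 XOR 0) AND (NOT 1 OR NOT 0))) -> 1
  row 10 [01010]: (((NOT 0 IMPLIES NOT 1) IMPLIES (0 IMPLIES 0)) OR ((NOT 0 XOR 0) AND (NOT 0 OR NOT 1))) -> 1
  row 11 [01011]: (((NOT 0 IMPLIES NOT 1) IMPLIES (1 IMPLIES 0)) OR ((NOT 1 XOR 0) AND (NOT 1 OR NOT 1))) -> 1
  row 12 [01100]: (((NOT 0 IMPLIES NOT 1) IMPLIES (0 IMPLIES 0)) OR ((NOT 0 XOR 1) AND (NOT 0 OR NOT 0))) -> 1
  row 13 [01101]: (((NOT 0 IMPLIES NOT 1) IMPLIES (1 IMPLIES 0)) OR ((NOT 1 XOR 1) AND (NOT 1 OR NOT 0))) -> 1
  row 14 [01110]: (((NOT 0 IMPLIES NOT 1) IMPLIES (0 IMPLIES 0)) OR ((NOT 0 XOR 1) AND (NOT 0 OR NOT 1))) -> 1
  row 15 [01111]: (((NOT 0 IMPLIES NOT 1) IMPLIES (1 IMPLIES 0)) OR ((NOT 1 XOR 1) AND (NOT 1 OR NOT 1))) -> 1
  row 16 [10000]: (((NOT 1 IMPLIES NOT 0) IMPLIES (0 IMPLIES 1)) OR ((NOT 0 XOR 0) AND (NOT 0 OR NOT 0))) -> 1
  row 17 [10001]: (((NOT 1 IMPLIES NOT 0) IMPLIES (1 IMPLIES 1)) OR ((NOT 1 XOR 0) AND (NOT 1 OR NOT 0))) -> 1
  row 18 [10010]: (((NOT 1 IMPLIES NOT 0) IMPLIES (0 IMPLIES 1)) OR ((NOT 0 XOR 0) AND (NOT 0 OR NOT 1))) -> 1
  row 19 [10011]: (((NOT 1 IMPLIES NOT 0) IMPLIES (1 IMPLIES 1)) OR ((NOT 1 XOR 0) AND (NOT 1 OR NOT 1))) -> 1
  row 20 [10100]: (((NOT 1 IMPLIES NOT 0) IMPLIES (0 IMPLIES 1)) OR ((NOT 0 XOR 1) AND (NOT 0 OR NOT 0))) -> 1
  row 21 [10101]: (((NOT 1 IMPLIES NOT 0) IMPLIES (1 IMPLIES 1)) OR ((NOT 1 XOR 1) AND (NOT 1 OR NOT 0))) -> 1
  row 22 [10110]: (((NOT 1 IMPLIES NOT 0) IMPLIES (0 IMPLIES 1)) OR ((NOT 0 XOR 1) AND (NOT 0 OR NOT 1))) -> 1
  row 23 [10111]: (((NOT 1 IMPLIES NOT 0) IMPLIES (1 IMPLIES 1)) OR ((NOT 1 XOR 1) AND (NOT 1 OR NOT 1))) -> 1
  row 24 [11000]: (((NOT 1 IMPLIES NOT 1) IMPLIES (0 IMPLIES 1)) OR ((NOT 0 XOR 0) AND (NOT 0 OR NOT 0))) -> 1
  row 25 [11001]: (((NOT 1 IMPLIES NOT 1) IMPLIES (1 IMPLIES 1)) OR ((NOT 1 XOR 0) AND (NOT 1 OR NOT 0))) -> 1
  row 26 [11010]: (((NOT 1 IMPLIES NOT 1) IMPLIES (0 IMPLIES 1)) OR ((NOT 0 XOR 0) AND (NOT 0 OR NOT 1))) -> 1
  row 27 [11011]: (((NOT 1 IMPLIES NOT 1) IMPLIES (1 IMPLIES 1)) OR ((NOT 1 XOR 0) AND (NOT 1 OR NOT 1))) -> 1
  row 28 [11100]: (((NOT 1 IMPLIES NOT 1) IMPLIES (0 IMPLIES 1)) OR ((NOT 0 XOR 1) AND (NOT 0 OR NOT 0))) -> 1
  row 29 [11101]: (((NOT 1 IMPLIES NOT 1) IMPLIES (1 IMPLIES 1)) OR ((NOT 1 XOR 1) AND (NOT 1 OR NOT 0))) -> 1
  row 30 [11110]: (((NOT 1 IMPLIES NOT 1) IMPLIES (0 IMPLIES 1)) OR ((NOT 0 XOR 1) AND (NOT 0 OR NOT 1))) -> 1
  row 31 [11111]: (((NOT 1 IMPLIES NOT 1) IMPLIES (1 IMPLIES 1)) OR ((NOT 1 XOR 1) AND (NOT 1 OR NOT 1))) -> 1
Full result column, 4 rows per line (a,b,c fixed per line; d,e runs 00..11 left to right):
  rows 0-3 [a,b,c=000]: 1010  = hex A
  rows 4-7 [a,b,c=001]: 1110  = hex E
  rows 8-11 [a,b,c=010]: 1111  = hex F
  rows 12-15 [a,b,c=011]: 1111  = hex F
  rows 16-19 [a,b,c=100]: 1111  = hex F
  rows 20-23 [a,b,c=101]: 1111  = hex F
  rows 24-27 [a,b,c=110]: 1111  = hex F
  rows 28-31 [a,b,c=111]: 1111  = hex F
Output column (row 0 .. row 31) = 10101110111111111111111111111111
Output column grouped in 4s = 1010 1110 1111 1111 1111 1111 1111 1111 = 0xAEFFFFFF
Convert to decimal digit by digit (value = value*16 + digit):
  A -> 10
  10*16 + 14 (E) = 174
  174*16 + 15 (F) = 2799
  2799*16 + 15 (F) = 44799
  44799*16 + 15 (F) = 716799
  716799*16 + 15 (F) = 11468799
  11468799*16 + 15 (F) = 183500799
  183500799*16 + 15 (F) = 2936012799
Decimal = 2936012799

2936012799


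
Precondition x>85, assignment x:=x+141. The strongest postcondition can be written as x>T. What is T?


Formula: sp(P, x:=E) = exists old_x. (x = E[old_x/x]) AND P[old_x/x] (old_x is the value of x before the assignment; eliminate old_x by solving x = E[old_x/x] for old_x)
Step 1: Precondition P: x>85, i.e. old_x > 85
Step 2: Assignment gives x = old_x + 141, so old_x = x - 141
Step 3: Substitute into P: x - 141 > 85
Step 4: Simplify: x > 85+141 = 226

226


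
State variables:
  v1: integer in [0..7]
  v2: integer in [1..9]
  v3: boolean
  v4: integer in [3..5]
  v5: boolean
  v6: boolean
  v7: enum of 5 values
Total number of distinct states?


State space = product of domain sizes of all variables.
Domain sizes:
  v1 (integer in [0..7]): 8
  v2 (integer in [1..9]): 9
  v3 (boolean): 2
  v4 (integer in [3..5]): 3
  v5 (boolean): 2
  v6 (boolean): 2
  v7 (enum of 5 values): 5
Product = 8 * 9 * 2 * 3 * 2 * 2 * 5 = 8640

8640


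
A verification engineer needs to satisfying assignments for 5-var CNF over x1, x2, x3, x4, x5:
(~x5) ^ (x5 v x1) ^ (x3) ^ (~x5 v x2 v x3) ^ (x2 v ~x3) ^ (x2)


CNF with 6 clauses over 5 vars (32 assignments).
An assignment satisfies CNF iff every clause has >=1 true literal.
Check each row (bits = x1,x2,x3,x4,x5; clause T/F shown):
  row 0 [00000]: clauses=TFFTTF -> 0
  row 1 [00001]: clauses=FTFFTF -> 0
  row 2 [00010]: clauses=TFFTTF -> 0
  row 3 [00011]: clauses=FTFFTF -> 0
  row 4 [00100]: clauses=TFTTFF -> 0
  row 5 [00101]: clauses=FTTTFF -> 0
  row 6 [00110]: clauses=TFTTFF -> 0
  row 7 [00111]: clauses=FTTTFF -> 0
  row 8 [01000]: clauses=TFFTTT -> 0
  row 9 [01001]: clauses=FTFTTT -> 0
  row 10 [01010]: clauses=TFFTTT -> 0
  row 11 [01011]: clauses=FTFTTT -> 0
  row 12 [01100]: clauses=TFTTTT -> 0
  row 13 [01101]: clauses=FTTTTT -> 0
  row 14 [01110]: clauses=TFTTTT -> 0
  row 15 [01111]: clauses=FTTTTT -> 0
  row 16 [10000]: clauses=TTFTTF -> 0
  row 17 [10001]: clauses=FTFFTF -> 0
  row 18 [10010]: clauses=TTFTTF -> 0
  row 19 [10011]: clauses=FTFFTF -> 0
  row 20 [10100]: clauses=TTTTFF -> 0
  row 21 [10101]: clauses=FTTTFF -> 0
  row 22 [10110]: clauses=TTTTFF -> 0
  row 23 [10111]: clauses=FTTTFF -> 0
  row 24 [11000]: clauses=TTFTTT -> 0
  row 25 [11001]: clauses=FTFTTT -> 0
  row 26 [11010]: clauses=TTFTTT -> 0
  row 27 [11011]: clauses=FTFTTT -> 0
  row 28 [11100]: clauses=TTTTTT -> 1
  row 29 [11101]: clauses=FTTTTT -> 0
  row 30 [11110]: clauses=TTTTTT -> 1
  row 31 [11111]: clauses=FTTTTT -> 0
Full result column, 8 rows per line (x1,x2 fixed per line; x3,x4,x5 runs 000..111 left to right):
  rows 0-7 [x1,x2=00]: 00000000  (ones: 0)
  rows 8-15 [x1,x2=01]: 00000000  (ones: 0)
  rows 16-23 [x1,x2=10]: 00000000  (ones: 0)
  rows 24-31 [x1,x2=11]: 00001010  (ones: 2)
Satisfying assignments = 0+0+0+2 = 2

2


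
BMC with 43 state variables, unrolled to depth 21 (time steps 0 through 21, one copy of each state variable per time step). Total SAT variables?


BMC unrolls to depth k, creating one copy of each state var for steps 0..k.
Step count = 21 + 1 = 22 (steps 0 through 21)
Vars per step = 43
Total = 43 * 22 = 946

946


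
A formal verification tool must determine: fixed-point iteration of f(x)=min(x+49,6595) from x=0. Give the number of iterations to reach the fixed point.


Step 1: x=0, cap=6595, increment=49
Step 2: x grows by 49 each step until capped at 6595; fixed point is x=6595
Step 3: iterations = ceil(6595/49) = 135

135


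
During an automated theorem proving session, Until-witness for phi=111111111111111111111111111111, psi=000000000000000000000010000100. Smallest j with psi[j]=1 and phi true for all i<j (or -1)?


(phi U psi) at 0: need smallest j with psi[j]=1 and phi[i]=1 for all i in [0,j).
Scan from step 0:
  step 0: phi=1, psi=0 -> continue
  step 1: phi=1, psi=0 -> continue
  step 2: phi=1, psi=0 -> continue
  step 3: phi=1, psi=0 -> continue
  step 22: psi=1 and phi held for [0,22) -> witness found
Witness step = 22

22


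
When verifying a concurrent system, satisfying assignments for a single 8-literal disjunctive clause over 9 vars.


Step 1: Total=2^9=512
Step 2: Unsat when all 8 false: 2^1=2
Step 3: Sat=512-2=510

510


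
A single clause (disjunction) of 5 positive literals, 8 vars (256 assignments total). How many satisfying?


Step 1: Total=2^8=256
Step 2: Unsat when all 5 false: 2^3=8
Step 3: Sat=256-8=248

248


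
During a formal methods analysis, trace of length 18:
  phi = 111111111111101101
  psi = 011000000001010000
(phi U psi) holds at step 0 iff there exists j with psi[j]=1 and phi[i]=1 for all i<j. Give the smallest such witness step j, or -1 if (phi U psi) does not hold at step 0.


(phi U psi) at 0: need smallest j with psi[j]=1 and phi[i]=1 for all i in [0,j).
Scan from step 0:
  step 0: phi=1, psi=0 -> continue
  step 1: psi=1 and phi held for [0,1) -> witness found
Witness step = 1

1


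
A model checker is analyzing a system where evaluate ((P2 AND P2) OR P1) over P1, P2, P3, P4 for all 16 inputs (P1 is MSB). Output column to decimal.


Formula: ((P2 AND P2) OR P1) over P1, P2, P3, P4 (16 rows)
Evaluate each row (bits = P1,P2,P3,P4, MSB first):
  row 0 [0000]: ((0 AND 0) OR 0) -> 0
  row 1 [0001]: ((0 AND 0) OR 0) -> 0
  row 2 [0010]: ((0 AND 0) OR 0) -> 0
  row 3 [0011]: ((0 AND 0) OR 0) -> 0
  row 4 [0100]: ((1 AND 1) OR 0) -> 1
  row 5 [0101]: ((1 AND 1) OR 0) -> 1
  row 6 [0110]: ((1 AND 1) OR 0) -> 1
  row 7 [0111]: ((1 AND 1) OR 0) -> 1
  row 8 [1000]: ((0 AND 0) OR 1) -> 1
  row 9 [1001]: ((0 AND 0) OR 1) -> 1
  row 10 [1010]: ((0 AND 0) OR 1) -> 1
  row 11 [1011]: ((0 AND 0) OR 1) -> 1
  row 12 [1100]: ((1 AND 1) OR 1) -> 1
  row 13 [1101]: ((1 AND 1) OR 1) -> 1
  row 14 [1110]: ((1 AND 1) OR 1) -> 1
  row 15 [1111]: ((1 AND 1) OR 1) -> 1
Full result column, 4 rows per line (P1,P2 fixed per line; P3,P4 runs 00..11 left to right):
  rows 0-3 [P1,P2=00]: 0000  = hex 0
  rows 4-7 [P1,P2=01]: 1111  = hex F
  rows 8-11 [P1,P2=10]: 1111  = hex F
  rows 12-15 [P1,P2=11]: 1111  = hex F
Output column (row 0 .. row 15) = 0000111111111111
Output column grouped in 4s = 0000 1111 1111 1111 = 0x0FFF
Convert to decimal digit by digit (value = value*16 + digit):
  0 -> 0
  0*16 + 15 (F) = 15
  15*16 + 15 (F) = 255
  255*16 + 15 (F) = 4095
Decimal = 4095

4095


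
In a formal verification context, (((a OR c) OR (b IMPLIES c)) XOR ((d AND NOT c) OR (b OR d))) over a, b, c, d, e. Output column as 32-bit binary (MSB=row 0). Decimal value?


Formula: (((a OR c) OR (b IMPLIES c)) XOR ((d AND NOT c) OR (b OR d))) over a, b, c, d, e (32 rows)
Evaluate each row (bits = a,b,c,d,e, MSB first):
  row 0 [00000]: (((0 OR 0) OR (0 IMPLIES 0)) XOR ((0 AND NOT 0) OR (0 OR 0))) -> 1
  row 1 [00001]: (((0 OR 0) OR (0 IMPLIES 0)) XOR ((0 AND NOT 0) OR (0 OR 0))) -> 1
  row 2 [00010]: (((0 OR 0) OR (0 IMPLIES 0)) XOR ((1 AND NOT 0) OR (0 OR 1))) -> 0
  row 3 [00011]: (((0 OR 0) OR (0 IMPLIES 0)) XOR ((1 AND NOT 0) OR (0 OR 1))) -> 0
  row 4 [00100]: (((0 OR 1) OR (0 IMPLIES 1)) XOR ((0 AND NOT 1) OR (0 OR 0))) -> 1
  row 5 [00101]: (((0 OR 1) OR (0 IMPLIES 1)) XOR ((0 AND NOT 1) OR (0 OR 0))) -> 1
  row 6 [00110]: (((0 OR 1) OR (0 IMPLIES 1)) XOR ((1 AND NOT 1) OR (0 OR 1))) -> 0
  row 7 [00111]: (((0 OR 1) OR (0 IMPLIES 1)) XOR ((1 AND NOT 1) OR (0 OR 1))) -> 0
  row 8 [01000]: (((0 OR 0) OR (1 IMPLIES 0)) XOR ((0 AND NOT 0) OR (1 OR 0))) -> 1
  row 9 [01001]: (((0 OR 0) OR (1 IMPLIES 0)) XOR ((0 AND NOT 0) OR (1 OR 0))) -> 1
  row 10 [01010]: (((0 OR 0) OR (1 IMPLIES 0)) XOR ((1 AND NOT 0) OR (1 OR 1))) -> 1
  row 11 [01011]: (((0 OR 0) OR (1 IMPLIES 0)) XOR ((1 AND NOT 0) OR (1 OR 1))) -> 1
  row 12 [01100]: (((0 OR 1) OR (1 IMPLIES 1)) XOR ((0 AND NOT 1) OR (1 OR 0))) -> 0
  row 13 [01101]: (((0 OR 1) OR (1 IMPLIES 1)) XOR ((0 AND NOT 1) OR (1 OR 0))) -> 0
  row 14 [01110]: (((0 OR 1) OR (1 IMPLIES 1)) XOR ((1 AND NOT 1) OR (1 OR 1))) -> 0
  row 15 [01111]: (((0 OR 1) OR (1 IMPLIES 1)) XOR ((1 AND NOT 1) OR (1 OR 1))) -> 0
  row 16 [10000]: (((1 OR 0) OR (0 IMPLIES 0)) XOR ((0 AND NOT 0) OR (0 OR 0))) -> 1
  row 17 [10001]: (((1 OR 0) OR (0 IMPLIES 0)) XOR ((0 AND NOT 0) OR (0 OR 0))) -> 1
  row 18 [10010]: (((1 OR 0) OR (0 IMPLIES 0)) XOR ((1 AND NOT 0) OR (0 OR 1))) -> 0
  row 19 [10011]: (((1 OR 0) OR (0 IMPLIES 0)) XOR ((1 AND NOT 0) OR (0 OR 1))) -> 0
  row 20 [10100]: (((1 OR 1) OR (0 IMPLIES 1)) XOR ((0 AND NOT 1) OR (0 OR 0))) -> 1
  row 21 [10101]: (((1 OR 1) OR (0 IMPLIES 1)) XOR ((0 AND NOT 1) OR (0 OR 0))) -> 1
  row 22 [10110]: (((1 OR 1) OR (0 IMPLIES 1)) XOR ((1 AND NOT 1) OR (0 OR 1))) -> 0
  row 23 [10111]: (((1 OR 1) OR (0 IMPLIES 1)) XOR ((1 AND NOT 1) OR (0 OR 1))) -> 0
  row 24 [11000]: (((1 OR 0) OR (1 IMPLIES 0)) XOR ((0 AND NOT 0) OR (1 OR 0))) -> 0
  row 25 [11001]: (((1 OR 0) OR (1 IMPLIES 0)) XOR ((0 AND NOT 0) OR (1 OR 0))) -> 0
  row 26 [11010]: (((1 OR 0) OR (1 IMPLIES 0)) XOR ((1 AND NOT 0) OR (1 OR 1))) -> 0
  row 27 [11011]: (((1 OR 0) OR (1 IMPLIES 0)) XOR ((1 AND NOT 0) OR (1 OR 1))) -> 0
  row 28 [11100]: (((1 OR 1) OR (1 IMPLIES 1)) XOR ((0 AND NOT 1) OR (1 OR 0))) -> 0
  row 29 [11101]: (((1 OR 1) OR (1 IMPLIES 1)) XOR ((0 AND NOT 1) OR (1 OR 0))) -> 0
  row 30 [11110]: (((1 OR 1) OR (1 IMPLIES 1)) XOR ((1 AND NOT 1) OR (1 OR 1))) -> 0
  row 31 [11111]: (((1 OR 1) OR (1 IMPLIES 1)) XOR ((1 AND NOT 1) OR (1 OR 1))) -> 0
Full result column, 4 rows per line (a,b,c fixed per line; d,e runs 00..11 left to right):
  rows 0-3 [a,b,c=000]: 1100  = hex C
  rows 4-7 [a,b,c=001]: 1100  = hex C
  rows 8-11 [a,b,c=010]: 1111  = hex F
  rows 12-15 [a,b,c=011]: 0000  = hex 0
  rows 16-19 [a,b,c=100]: 1100  = hex C
  rows 20-23 [a,b,c=101]: 1100  = hex C
  rows 24-27 [a,b,c=110]: 0000  = hex 0
  rows 28-31 [a,b,c=111]: 0000  = hex 0
Output column (row 0 .. row 31) = 11001100111100001100110000000000
Output column grouped in 4s = 1100 1100 1111 0000 1100 1100 0000 0000 = 0xCCF0CC00
Convert to decimal digit by digit (value = value*16 + digit):
  C -> 12
  12*16 + 12 (C) = 204
  204*16 + 15 (F) = 3279
  3279*16 + 0 = 52464
  52464*16 + 12 (C) = 839436
  839436*16 + 12 (C) = 13430988
  13430988*16 + 0 = 214895808
  214895808*16 + 0 = 3438332928
Decimal = 3438332928

3438332928
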